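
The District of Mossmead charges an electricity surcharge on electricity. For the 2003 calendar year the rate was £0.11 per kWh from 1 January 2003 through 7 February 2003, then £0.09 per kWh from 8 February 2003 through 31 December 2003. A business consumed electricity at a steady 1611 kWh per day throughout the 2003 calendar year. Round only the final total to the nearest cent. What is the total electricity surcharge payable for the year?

£54,145.71

1 January – 7 February 2003: 38 days × 1611 kWh/day = 61,218 kWh at £0.11/kWh → £6,733.98
8 February – 31 December 2003: 327 days × 1611 kWh/day = 526,797 kWh at £0.09/kWh → £47,411.73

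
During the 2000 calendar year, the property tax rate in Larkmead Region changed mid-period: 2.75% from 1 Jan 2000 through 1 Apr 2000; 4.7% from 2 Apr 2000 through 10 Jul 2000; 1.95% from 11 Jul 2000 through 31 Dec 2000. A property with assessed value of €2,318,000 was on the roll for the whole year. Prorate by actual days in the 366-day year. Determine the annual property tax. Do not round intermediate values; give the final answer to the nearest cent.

1 Jan – 1 Apr 2000: 92 days at 2.75% → €2,318,000 × 2.75% × 92/366 = €16,023.3333
2 Apr – 10 Jul 2000: 100 days at 4.7% → €2,318,000 × 4.7% × 100/366 = €29,766.6667
11 Jul – 31 Dec 2000: 174 days at 1.95% → €2,318,000 × 1.95% × 174/366 = €21,489.0000
Total = €67,279.0000

€67,279.00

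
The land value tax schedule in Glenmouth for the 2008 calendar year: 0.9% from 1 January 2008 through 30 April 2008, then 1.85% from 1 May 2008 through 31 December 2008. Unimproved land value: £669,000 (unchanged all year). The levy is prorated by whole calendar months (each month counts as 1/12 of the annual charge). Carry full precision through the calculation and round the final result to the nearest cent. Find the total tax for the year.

1 January – 30 April 2008: 4 months at 0.9% → £669,000 × 0.9% × 4/12 = £2,007.0000
1 May – 31 December 2008: 8 months at 1.85% → £669,000 × 1.85% × 8/12 = £8,251.0000
Total = £10,258.0000

£10,258.00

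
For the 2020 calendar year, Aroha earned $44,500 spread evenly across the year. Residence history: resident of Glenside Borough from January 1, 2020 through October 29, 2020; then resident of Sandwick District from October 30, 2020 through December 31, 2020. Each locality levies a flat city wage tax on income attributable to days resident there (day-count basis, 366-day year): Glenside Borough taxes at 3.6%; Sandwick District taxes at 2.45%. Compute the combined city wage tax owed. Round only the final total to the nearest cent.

Glenside Borough, January 1 – October 29, 2020: 303 days → $44,500 × 3.6% × 303/366 = $1,326.2459
Sandwick District, October 30 – December 31, 2020: 63 days → $44,500 × 2.45% × 63/366 = $187.6660
Total = $1,513.9119

$1,513.91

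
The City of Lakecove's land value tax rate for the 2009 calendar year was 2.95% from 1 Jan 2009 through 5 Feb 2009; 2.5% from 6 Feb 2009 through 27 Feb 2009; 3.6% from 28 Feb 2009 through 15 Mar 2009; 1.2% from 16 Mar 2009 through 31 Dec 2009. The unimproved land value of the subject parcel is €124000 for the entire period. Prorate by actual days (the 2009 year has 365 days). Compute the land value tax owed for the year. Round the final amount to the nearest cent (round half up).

1 Jan – 5 Feb 2009: 36 days at 2.95% → €124000 × 2.95% × 36/365 = €360.7890
6 Feb – 27 Feb 2009: 22 days at 2.5% → €124000 × 2.5% × 22/365 = €186.8493
28 Feb – 15 Mar 2009: 16 days at 3.6% → €124000 × 3.6% × 16/365 = €195.6822
16 Mar – 31 Dec 2009: 291 days at 1.2% → €124000 × 1.2% × 291/365 = €1186.3233
Total = €1929.6438

€1929.64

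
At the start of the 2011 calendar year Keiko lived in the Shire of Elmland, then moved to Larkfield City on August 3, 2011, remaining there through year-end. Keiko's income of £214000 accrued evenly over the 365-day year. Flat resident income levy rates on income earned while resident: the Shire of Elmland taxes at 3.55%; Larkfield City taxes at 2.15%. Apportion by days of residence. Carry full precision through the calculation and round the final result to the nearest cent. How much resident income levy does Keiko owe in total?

The Shire of Elmland, January 1 – August 2, 2011: 214 days → £214000 × 3.55% × 214/365 = £4454.1315
Larkfield City, August 3 – December 31, 2011: 151 days → £214000 × 2.15% × 151/365 = £1903.4274
Total = £6357.5589

£6357.56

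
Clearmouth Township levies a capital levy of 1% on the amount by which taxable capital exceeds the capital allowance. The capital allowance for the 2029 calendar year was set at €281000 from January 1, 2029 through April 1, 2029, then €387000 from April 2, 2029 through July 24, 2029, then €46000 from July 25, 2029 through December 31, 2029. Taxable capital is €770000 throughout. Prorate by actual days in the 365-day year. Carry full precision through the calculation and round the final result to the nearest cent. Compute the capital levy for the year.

January 1 – April 1, 2029: 91 days, exemption €281000 → (€770000 − €281000) × 1% × 91/365 = €1219.1507
April 2 – July 24, 2029: 114 days, exemption €387000 → (€770000 − €387000) × 1% × 114/365 = €1196.2192
July 25 – December 31, 2029: 160 days, exemption €46000 → (€770000 − €46000) × 1% × 160/365 = €3173.6986
Total = €5589.0685

€5589.07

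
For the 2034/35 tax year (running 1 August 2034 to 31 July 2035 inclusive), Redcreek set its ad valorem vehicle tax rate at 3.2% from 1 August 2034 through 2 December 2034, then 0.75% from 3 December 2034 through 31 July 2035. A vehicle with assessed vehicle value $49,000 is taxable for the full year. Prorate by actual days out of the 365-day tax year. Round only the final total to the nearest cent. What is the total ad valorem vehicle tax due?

$775.34

1 August – 2 December 2034: 124 days at 3.2% → $49,000 × 3.2% × 124/365 = $532.6904
3 December 2034 – 31 July 2035: 241 days at 0.75% → $49,000 × 0.75% × 241/365 = $242.6507
Total = $775.3411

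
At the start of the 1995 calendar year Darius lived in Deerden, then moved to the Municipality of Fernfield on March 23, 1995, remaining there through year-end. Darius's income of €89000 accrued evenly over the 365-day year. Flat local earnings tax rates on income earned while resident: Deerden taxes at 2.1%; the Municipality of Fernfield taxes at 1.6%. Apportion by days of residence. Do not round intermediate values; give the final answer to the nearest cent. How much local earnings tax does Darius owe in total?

€1522.75

Deerden, January 1 – March 22, 1995: 81 days → €89000 × 2.1% × 81/365 = €414.7644
The Municipality of Fernfield, March 23 – December 31, 1995: 284 days → €89000 × 1.6% × 284/365 = €1107.9890
Total = €1522.7534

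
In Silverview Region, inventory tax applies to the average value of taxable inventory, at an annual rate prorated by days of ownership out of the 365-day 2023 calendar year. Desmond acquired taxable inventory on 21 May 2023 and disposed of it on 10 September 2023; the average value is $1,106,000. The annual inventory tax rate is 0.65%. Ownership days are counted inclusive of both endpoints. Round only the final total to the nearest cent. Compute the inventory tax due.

Days held (21 May – 10 September 2023): 113 out of 365
Tax = $1,106,000 × 0.65% × 113/365 = $2,225.6356

$2,225.64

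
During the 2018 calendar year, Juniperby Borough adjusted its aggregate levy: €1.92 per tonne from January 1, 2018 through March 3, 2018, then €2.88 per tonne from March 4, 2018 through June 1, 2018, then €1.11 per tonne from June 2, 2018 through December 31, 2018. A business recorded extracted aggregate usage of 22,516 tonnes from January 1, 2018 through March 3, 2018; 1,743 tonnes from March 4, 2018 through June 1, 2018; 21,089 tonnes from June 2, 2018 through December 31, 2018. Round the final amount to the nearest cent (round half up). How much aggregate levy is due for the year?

January 1 – March 3, 2018: 22,516 tonnes at €1.92/tonne → €43230.72
March 4 – June 1, 2018: 1,743 tonnes at €2.88/tonne → €5019.84
June 2 – December 31, 2018: 21,089 tonnes at €1.11/tonne → €23408.79

€71659.35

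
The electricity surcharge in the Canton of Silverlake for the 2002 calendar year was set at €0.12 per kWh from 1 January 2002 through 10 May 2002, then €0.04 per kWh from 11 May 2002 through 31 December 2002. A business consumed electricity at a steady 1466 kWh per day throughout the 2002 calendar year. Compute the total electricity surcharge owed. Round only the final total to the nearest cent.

1 January – 10 May 2002: 130 days × 1466 kWh/day = 190,580 kWh at €0.12/kWh → €22869.60
11 May – 31 December 2002: 235 days × 1466 kWh/day = 344,510 kWh at €0.04/kWh → €13780.40

€36650.00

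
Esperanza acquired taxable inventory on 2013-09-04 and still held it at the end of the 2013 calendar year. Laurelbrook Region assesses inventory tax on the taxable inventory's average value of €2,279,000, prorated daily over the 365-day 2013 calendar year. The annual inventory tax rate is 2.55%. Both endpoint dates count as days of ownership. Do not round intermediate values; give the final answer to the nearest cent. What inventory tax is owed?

Days held (2013-09-04 to 2013-12-31): 119 out of 365
Tax = €2,279,000 × 2.55% × 119/365 = €18,946.9192

€18,946.92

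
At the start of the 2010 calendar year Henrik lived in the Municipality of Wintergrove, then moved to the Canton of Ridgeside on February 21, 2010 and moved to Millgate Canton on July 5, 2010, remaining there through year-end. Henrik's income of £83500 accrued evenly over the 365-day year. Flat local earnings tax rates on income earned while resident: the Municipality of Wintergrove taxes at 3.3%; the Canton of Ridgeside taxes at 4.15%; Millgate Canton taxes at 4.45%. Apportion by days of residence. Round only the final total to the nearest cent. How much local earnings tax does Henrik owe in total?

£3489.61

The Municipality of Wintergrove, January 1 – February 20, 2010: 51 days → £83500 × 3.3% × 51/365 = £385.0151
The Canton of Ridgeside, February 21 – July 4, 2010: 134 days → £83500 × 4.15% × 134/365 = £1272.1740
Millgate Canton, July 5 – December 31, 2010: 180 days → £83500 × 4.45% × 180/365 = £1832.4247
Total = £3489.6137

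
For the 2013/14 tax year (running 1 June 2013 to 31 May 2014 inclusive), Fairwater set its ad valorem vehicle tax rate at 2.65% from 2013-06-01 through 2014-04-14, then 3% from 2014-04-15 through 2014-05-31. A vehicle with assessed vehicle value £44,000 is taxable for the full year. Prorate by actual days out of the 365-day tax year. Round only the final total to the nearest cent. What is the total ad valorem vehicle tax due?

£1,185.83

2013-06-01 to 2014-04-14: 318 days at 2.65% → £44,000 × 2.65% × 318/365 = £1,015.8575
2014-04-15 to 2014-05-31: 47 days at 3% → £44,000 × 3% × 47/365 = £169.9726
Total = £1,185.8301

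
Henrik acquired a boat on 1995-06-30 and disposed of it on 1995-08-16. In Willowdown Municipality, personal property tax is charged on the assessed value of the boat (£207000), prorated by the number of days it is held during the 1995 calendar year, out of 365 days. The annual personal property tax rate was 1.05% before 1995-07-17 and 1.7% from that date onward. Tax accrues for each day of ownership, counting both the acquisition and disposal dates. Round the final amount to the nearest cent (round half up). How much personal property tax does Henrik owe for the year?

£400.11

1995-06-30 to 1995-07-16: 17 days at 1.05% → £207000 × 1.05% × 17/365 = £101.2315
1995-07-17 to 1995-08-16: 31 days at 1.7% → £207000 × 1.7% × 31/365 = £298.8740
Total = £400.1055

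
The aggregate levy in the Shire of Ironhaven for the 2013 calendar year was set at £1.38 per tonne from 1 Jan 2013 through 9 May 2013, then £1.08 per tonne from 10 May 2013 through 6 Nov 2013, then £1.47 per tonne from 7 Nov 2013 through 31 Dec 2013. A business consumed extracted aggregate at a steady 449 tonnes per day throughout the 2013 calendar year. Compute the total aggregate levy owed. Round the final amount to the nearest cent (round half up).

1 Jan – 9 May 2013: 129 days × 449 tonnes/day = 57,921 tonnes at £1.38/tonne → £79930.98
10 May – 6 Nov 2013: 181 days × 449 tonnes/day = 81,269 tonnes at £1.08/tonne → £87770.52
7 Nov – 31 Dec 2013: 55 days × 449 tonnes/day = 24,695 tonnes at £1.47/tonne → £36301.65

£204003.15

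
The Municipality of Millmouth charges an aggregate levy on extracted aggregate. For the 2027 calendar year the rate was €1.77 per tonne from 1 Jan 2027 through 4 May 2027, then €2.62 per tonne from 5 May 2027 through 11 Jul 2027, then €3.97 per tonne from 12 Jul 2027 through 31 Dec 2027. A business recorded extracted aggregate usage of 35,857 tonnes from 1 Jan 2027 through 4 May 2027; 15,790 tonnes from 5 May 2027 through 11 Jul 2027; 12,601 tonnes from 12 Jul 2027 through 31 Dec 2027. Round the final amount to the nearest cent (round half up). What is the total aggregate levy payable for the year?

€154,862.66

1 Jan – 4 May 2027: 35,857 tonnes at €1.77/tonne → €63,466.89
5 May – 11 Jul 2027: 15,790 tonnes at €2.62/tonne → €41,369.80
12 Jul – 31 Dec 2027: 12,601 tonnes at €3.97/tonne → €50,025.97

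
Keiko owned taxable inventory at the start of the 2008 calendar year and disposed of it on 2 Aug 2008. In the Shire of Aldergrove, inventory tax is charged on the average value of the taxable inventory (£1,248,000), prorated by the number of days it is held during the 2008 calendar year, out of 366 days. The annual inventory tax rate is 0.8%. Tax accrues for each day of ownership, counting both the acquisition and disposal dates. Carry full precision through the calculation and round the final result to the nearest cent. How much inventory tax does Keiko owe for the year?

£5,864.92

Days held (1 Jan – 2 Aug 2008): 215 out of 366
Tax = £1,248,000 × 0.8% × 215/366 = £5,864.9180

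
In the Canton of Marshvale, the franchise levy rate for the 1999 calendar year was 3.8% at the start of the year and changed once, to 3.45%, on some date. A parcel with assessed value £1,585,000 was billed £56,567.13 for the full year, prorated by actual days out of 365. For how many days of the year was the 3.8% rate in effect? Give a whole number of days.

Let d = days at the first rate; then 365 − d days at the second rate.
£1,585,000 × [3.8%·d + 3.45%·(365−d)] / 365 = £56,567.13
Solving gives d = 124, so the new rate took effect on 5 May 1999.

124 days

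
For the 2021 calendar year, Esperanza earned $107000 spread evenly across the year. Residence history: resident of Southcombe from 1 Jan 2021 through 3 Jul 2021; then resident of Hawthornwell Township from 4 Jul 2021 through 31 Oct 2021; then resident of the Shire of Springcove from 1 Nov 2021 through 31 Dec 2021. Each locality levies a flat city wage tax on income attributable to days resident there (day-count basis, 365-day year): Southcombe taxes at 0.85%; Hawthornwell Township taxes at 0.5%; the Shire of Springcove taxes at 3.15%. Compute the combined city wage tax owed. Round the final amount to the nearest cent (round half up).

$1197.67

Southcombe, 1 Jan – 3 Jul 2021: 184 days → $107000 × 0.85% × 184/365 = $458.4877
Hawthornwell Township, 4 Jul – 31 Oct 2021: 120 days → $107000 × 0.5% × 120/365 = $175.8904
The Shire of Springcove, 1 Nov – 31 Dec 2021: 61 days → $107000 × 3.15% × 61/365 = $563.2890
Total = $1197.6671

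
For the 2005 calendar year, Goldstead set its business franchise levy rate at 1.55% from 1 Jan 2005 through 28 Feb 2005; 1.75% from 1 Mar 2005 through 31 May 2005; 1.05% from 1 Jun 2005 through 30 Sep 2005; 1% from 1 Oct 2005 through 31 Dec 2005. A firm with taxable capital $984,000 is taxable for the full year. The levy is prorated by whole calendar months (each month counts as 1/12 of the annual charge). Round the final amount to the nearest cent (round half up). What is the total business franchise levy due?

1 Jan – 28 Feb 2005: 2 months at 1.55% → $984,000 × 1.55% × 2/12 = $2,542.0000
1 Mar – 31 May 2005: 3 months at 1.75% → $984,000 × 1.75% × 3/12 = $4,305.0000
1 Jun – 30 Sep 2005: 4 months at 1.05% → $984,000 × 1.05% × 4/12 = $3,444.0000
1 Oct – 31 Dec 2005: 3 months at 1% → $984,000 × 1% × 3/12 = $2,460.0000
Total = $12,751.0000

$12,751.00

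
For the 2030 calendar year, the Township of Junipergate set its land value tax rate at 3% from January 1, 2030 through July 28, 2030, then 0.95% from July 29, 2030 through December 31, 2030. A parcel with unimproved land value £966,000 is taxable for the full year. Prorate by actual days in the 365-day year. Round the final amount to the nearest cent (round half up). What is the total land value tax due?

£20,516.25

January 1 – July 28, 2030: 209 days at 3% → £966,000 × 3% × 209/365 = £16,594.0274
July 29 – December 31, 2030: 156 days at 0.95% → £966,000 × 0.95% × 156/365 = £3,922.2247
Total = £20,516.2521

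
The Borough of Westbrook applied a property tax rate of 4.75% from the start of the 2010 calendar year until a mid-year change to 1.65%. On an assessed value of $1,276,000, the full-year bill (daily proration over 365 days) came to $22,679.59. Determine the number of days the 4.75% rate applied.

Let d = days at the first rate; then 365 − d days at the second rate.
$1,276,000 × [4.75%·d + 1.65%·(365−d)] / 365 = $22,679.59
Solving gives d = 15, so the new rate took effect on January 16, 2010.

15 days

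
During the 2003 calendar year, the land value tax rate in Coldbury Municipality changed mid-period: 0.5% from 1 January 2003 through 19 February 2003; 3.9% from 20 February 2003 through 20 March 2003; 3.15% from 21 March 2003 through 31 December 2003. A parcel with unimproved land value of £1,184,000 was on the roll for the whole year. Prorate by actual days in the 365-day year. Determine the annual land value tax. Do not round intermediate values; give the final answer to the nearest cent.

1 January – 19 February 2003: 50 days at 0.5% → £1,184,000 × 0.5% × 50/365 = £810.9589
20 February – 20 March 2003: 29 days at 3.9% → £1,184,000 × 3.9% × 29/365 = £3,668.7781
21 March – 31 December 2003: 286 days at 3.15% → £1,184,000 × 3.15% × 286/365 = £29,223.7151
Total = £33,703.4521

£33,703.45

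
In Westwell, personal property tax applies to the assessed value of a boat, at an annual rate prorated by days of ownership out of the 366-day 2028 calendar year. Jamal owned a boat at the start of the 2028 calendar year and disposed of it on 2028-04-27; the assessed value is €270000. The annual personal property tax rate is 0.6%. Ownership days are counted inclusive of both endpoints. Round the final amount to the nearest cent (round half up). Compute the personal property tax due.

Days held (2028-01-01 to 2028-04-27): 118 out of 366
Tax = €270000 × 0.6% × 118/366 = €522.2951

€522.30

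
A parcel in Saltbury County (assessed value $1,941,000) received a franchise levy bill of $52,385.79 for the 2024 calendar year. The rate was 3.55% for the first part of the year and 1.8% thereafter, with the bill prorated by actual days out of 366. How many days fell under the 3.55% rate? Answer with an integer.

188 days

Let d = days at the first rate; then 366 − d days at the second rate.
$1,941,000 × [3.55%·d + 1.8%·(366−d)] / 366 = $52,385.79
Solving gives d = 188, so the new rate took effect on 7 July 2024.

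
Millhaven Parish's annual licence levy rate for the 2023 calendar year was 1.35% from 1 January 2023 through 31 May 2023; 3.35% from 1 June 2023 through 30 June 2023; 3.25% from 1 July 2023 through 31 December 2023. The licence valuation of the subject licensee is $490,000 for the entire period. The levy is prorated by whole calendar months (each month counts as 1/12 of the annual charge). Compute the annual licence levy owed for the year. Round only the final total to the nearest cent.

$12,086.67

1 January – 31 May 2023: 5 months at 1.35% → $490,000 × 1.35% × 5/12 = $2,756.2500
1 June – 30 June 2023: 1 month at 3.35% → $490,000 × 3.35% × 1/12 = $1,367.9167
1 July – 31 December 2023: 6 months at 3.25% → $490,000 × 3.25% × 6/12 = $7,962.5000
Total = $12,086.6667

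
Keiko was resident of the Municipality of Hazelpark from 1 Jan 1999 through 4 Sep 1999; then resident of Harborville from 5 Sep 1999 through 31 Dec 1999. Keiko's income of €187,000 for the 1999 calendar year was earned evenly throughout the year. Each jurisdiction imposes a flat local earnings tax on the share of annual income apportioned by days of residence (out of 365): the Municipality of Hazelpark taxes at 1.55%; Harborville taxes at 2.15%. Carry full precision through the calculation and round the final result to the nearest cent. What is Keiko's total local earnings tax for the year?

€3,261.23

The Municipality of Hazelpark, 1 Jan – 4 Sep 1999: 247 days → €187,000 × 1.55% × 247/365 = €1,961.4507
Harborville, 5 Sep – 31 Dec 1999: 118 days → €187,000 × 2.15% × 118/365 = €1,299.7781
Total = €3,261.2288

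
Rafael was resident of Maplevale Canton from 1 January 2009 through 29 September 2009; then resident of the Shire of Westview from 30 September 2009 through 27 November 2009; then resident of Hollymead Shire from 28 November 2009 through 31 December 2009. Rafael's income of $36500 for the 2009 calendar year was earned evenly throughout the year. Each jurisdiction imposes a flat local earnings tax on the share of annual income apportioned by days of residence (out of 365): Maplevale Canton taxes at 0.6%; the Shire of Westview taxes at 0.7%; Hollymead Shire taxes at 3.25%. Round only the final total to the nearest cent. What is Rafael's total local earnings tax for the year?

$315.00

Maplevale Canton, 1 January – 29 September 2009: 272 days → $36500 × 0.6% × 272/365 = $163.2000
The Shire of Westview, 30 September – 27 November 2009: 59 days → $36500 × 0.7% × 59/365 = $41.3000
Hollymead Shire, 28 November – 31 December 2009: 34 days → $36500 × 3.25% × 34/365 = $110.5000
Total = $315.0000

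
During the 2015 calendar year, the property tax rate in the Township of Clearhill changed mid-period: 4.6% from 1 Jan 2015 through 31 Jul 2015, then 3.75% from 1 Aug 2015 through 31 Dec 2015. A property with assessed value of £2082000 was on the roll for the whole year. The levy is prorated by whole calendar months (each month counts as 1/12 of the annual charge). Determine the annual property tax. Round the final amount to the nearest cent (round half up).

£88398.25

1 Jan – 31 Jul 2015: 7 months at 4.6% → £2082000 × 4.6% × 7/12 = £55867.0000
1 Aug – 31 Dec 2015: 5 months at 3.75% → £2082000 × 3.75% × 5/12 = £32531.2500
Total = £88398.2500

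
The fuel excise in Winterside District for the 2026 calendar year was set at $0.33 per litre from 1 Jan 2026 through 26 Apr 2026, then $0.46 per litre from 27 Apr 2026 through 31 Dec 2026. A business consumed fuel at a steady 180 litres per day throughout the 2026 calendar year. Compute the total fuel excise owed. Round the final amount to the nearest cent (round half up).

$27,507.60

1 Jan – 26 Apr 2026: 116 days × 180 litres/day = 20,880 litres at $0.33/litre → $6,890.40
27 Apr – 31 Dec 2026: 249 days × 180 litres/day = 44,820 litres at $0.46/litre → $20,617.20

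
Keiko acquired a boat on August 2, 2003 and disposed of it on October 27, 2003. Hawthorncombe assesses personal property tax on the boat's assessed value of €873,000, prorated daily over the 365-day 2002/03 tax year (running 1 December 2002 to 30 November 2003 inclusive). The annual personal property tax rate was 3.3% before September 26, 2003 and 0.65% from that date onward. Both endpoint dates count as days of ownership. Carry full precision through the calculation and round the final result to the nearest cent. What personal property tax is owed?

August 2 – September 25, 2003: 55 days at 3.3% → €873,000 × 3.3% × 55/365 = €4,341.0822
September 26 – October 27, 2003: 32 days at 0.65% → €873,000 × 0.65% × 32/365 = €497.4904
Total = €4,838.5726

€4,838.57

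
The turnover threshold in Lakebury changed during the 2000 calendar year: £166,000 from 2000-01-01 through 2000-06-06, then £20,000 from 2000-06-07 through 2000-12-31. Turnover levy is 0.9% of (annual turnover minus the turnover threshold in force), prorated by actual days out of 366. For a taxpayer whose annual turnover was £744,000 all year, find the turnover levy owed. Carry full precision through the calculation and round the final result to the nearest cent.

£5,948.75

2000-01-01 to 2000-06-06: 158 days, exemption £166,000 → (£744,000 − £166,000) × 0.9% × 158/366 = £2,245.6721
2000-06-07 to 2000-12-31: 208 days, exemption £20,000 → (£744,000 − £20,000) × 0.9% × 208/366 = £3,703.0820
Total = £5,948.7541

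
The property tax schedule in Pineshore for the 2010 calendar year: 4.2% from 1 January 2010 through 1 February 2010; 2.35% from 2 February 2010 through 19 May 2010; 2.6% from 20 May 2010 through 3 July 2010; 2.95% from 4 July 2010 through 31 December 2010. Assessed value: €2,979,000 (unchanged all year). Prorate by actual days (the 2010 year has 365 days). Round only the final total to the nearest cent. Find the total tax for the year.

€84,619.92

1 January – 1 February 2010: 32 days at 4.2% → €2,979,000 × 4.2% × 32/365 = €10,969.2493
2 February – 19 May 2010: 107 days at 2.35% → €2,979,000 × 2.35% × 107/365 = €20,522.4534
20 May – 3 July 2010: 45 days at 2.6% → €2,979,000 × 2.6% × 45/365 = €9,549.1233
4 July – 31 December 2010: 181 days at 2.95% → €2,979,000 × 2.95% × 181/365 = €43,579.0973
Total = €84,619.9233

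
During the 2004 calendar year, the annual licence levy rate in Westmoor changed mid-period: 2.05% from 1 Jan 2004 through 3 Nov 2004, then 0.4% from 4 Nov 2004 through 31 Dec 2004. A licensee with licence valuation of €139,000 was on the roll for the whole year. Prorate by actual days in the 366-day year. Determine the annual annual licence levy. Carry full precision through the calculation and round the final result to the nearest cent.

€2,486.05

1 Jan – 3 Nov 2004: 308 days at 2.05% → €139,000 × 2.05% × 308/366 = €2,397.9399
4 Nov – 31 Dec 2004: 58 days at 0.4% → €139,000 × 0.4% × 58/366 = €88.1093
Total = €2,486.0492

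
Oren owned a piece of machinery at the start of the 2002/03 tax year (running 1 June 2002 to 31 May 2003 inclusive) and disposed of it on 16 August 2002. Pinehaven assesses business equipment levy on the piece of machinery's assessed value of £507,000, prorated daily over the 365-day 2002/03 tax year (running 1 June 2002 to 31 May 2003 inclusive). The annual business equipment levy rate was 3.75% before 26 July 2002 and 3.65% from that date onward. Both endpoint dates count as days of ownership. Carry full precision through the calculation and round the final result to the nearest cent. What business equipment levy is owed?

1 June – 25 July 2002: 55 days at 3.75% → £507,000 × 3.75% × 55/365 = £2,864.8973
26 July – 16 August 2002: 22 days at 3.65% → £507,000 × 3.65% × 22/365 = £1,115.4000
Total = £3,980.2973

£3,980.30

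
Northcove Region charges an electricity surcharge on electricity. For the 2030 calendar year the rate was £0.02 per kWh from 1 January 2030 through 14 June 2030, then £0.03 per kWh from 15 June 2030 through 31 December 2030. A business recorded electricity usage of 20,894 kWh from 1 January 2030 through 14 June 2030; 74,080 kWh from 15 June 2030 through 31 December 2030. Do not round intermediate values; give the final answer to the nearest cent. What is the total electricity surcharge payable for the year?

1 January – 14 June 2030: 20,894 kWh at £0.02/kWh → £417.88
15 June – 31 December 2030: 74,080 kWh at £0.03/kWh → £2,222.40

£2,640.28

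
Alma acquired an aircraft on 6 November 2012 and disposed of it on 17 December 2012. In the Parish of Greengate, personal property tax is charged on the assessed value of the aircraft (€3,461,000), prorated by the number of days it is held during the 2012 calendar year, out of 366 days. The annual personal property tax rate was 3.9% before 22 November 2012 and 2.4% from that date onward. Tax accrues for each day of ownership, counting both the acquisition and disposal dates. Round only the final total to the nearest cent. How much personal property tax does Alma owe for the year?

€11,801.44

6 November – 21 November 2012: 16 days at 3.9% → €3,461,000 × 3.9% × 16/366 = €5,900.7213
22 November – 17 December 2012: 26 days at 2.4% → €3,461,000 × 2.4% × 26/366 = €5,900.7213
Total = €11,801.4426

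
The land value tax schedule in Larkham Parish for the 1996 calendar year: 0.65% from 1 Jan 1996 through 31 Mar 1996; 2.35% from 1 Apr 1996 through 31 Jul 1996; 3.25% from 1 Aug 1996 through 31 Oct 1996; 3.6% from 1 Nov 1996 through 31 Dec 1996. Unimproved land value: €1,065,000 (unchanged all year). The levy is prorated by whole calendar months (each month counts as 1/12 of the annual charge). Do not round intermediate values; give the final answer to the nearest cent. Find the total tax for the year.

€25,116.25

1 Jan – 31 Mar 1996: 3 months at 0.65% → €1,065,000 × 0.65% × 3/12 = €1,730.6250
1 Apr – 31 Jul 1996: 4 months at 2.35% → €1,065,000 × 2.35% × 4/12 = €8,342.5000
1 Aug – 31 Oct 1996: 3 months at 3.25% → €1,065,000 × 3.25% × 3/12 = €8,653.1250
1 Nov – 31 Dec 1996: 2 months at 3.6% → €1,065,000 × 3.6% × 2/12 = €6,390.0000
Total = €25,116.2500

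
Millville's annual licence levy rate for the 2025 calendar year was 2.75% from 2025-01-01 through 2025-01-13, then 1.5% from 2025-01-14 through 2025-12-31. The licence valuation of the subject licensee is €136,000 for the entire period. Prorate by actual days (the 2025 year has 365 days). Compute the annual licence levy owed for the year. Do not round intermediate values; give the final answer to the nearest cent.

2025-01-01 to 2025-01-13: 13 days at 2.75% → €136,000 × 2.75% × 13/365 = €133.2055
2025-01-14 to 2025-12-31: 352 days at 1.5% → €136,000 × 1.5% × 352/365 = €1,967.3425
Total = €2,100.5479

€2,100.55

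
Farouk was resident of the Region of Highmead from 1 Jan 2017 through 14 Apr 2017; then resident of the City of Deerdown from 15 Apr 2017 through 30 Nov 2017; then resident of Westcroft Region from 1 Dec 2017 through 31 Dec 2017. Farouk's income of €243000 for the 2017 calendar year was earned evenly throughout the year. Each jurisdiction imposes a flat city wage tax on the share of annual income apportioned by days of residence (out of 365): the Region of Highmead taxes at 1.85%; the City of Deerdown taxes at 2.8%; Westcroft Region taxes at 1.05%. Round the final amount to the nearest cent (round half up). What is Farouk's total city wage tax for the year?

The Region of Highmead, 1 Jan – 14 Apr 2017: 104 days → €243000 × 1.85% × 104/365 = €1280.9096
The City of Deerdown, 15 Apr – 30 Nov 2017: 230 days → €243000 × 2.8% × 230/365 = €4287.4521
Westcroft Region, 1 Dec – 31 Dec 2017: 31 days → €243000 × 1.05% × 31/365 = €216.7027
Total = €5785.0644

€5785.06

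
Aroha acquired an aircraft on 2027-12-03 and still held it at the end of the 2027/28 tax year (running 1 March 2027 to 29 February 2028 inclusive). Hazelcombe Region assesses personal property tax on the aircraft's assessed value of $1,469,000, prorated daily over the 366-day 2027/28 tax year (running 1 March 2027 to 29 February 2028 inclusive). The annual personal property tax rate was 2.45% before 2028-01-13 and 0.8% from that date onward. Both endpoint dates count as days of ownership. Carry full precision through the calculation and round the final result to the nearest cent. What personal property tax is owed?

$5,572.97

2027-12-03 to 2028-01-12: 41 days at 2.45% → $1,469,000 × 2.45% × 41/366 = $4,031.7227
2028-01-13 to 2028-02-29: 48 days at 0.8% → $1,469,000 × 0.8% × 48/366 = $1,541.2459
Total = $5,572.9686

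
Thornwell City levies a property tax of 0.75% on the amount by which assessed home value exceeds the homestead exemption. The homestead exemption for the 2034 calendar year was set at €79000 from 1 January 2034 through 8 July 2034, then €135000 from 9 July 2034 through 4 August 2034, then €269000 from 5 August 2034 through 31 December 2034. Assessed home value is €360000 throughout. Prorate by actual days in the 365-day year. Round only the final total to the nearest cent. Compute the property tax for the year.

€1494.72

1 January – 8 July 2034: 189 days, exemption €79000 → (€360000 − €79000) × 0.75% × 189/365 = €1091.2808
9 July – 4 August 2034: 27 days, exemption €135000 → (€360000 − €135000) × 0.75% × 27/365 = €124.8288
5 August – 31 December 2034: 149 days, exemption €269000 → (€360000 − €269000) × 0.75% × 149/365 = €278.6096
Total = €1494.7192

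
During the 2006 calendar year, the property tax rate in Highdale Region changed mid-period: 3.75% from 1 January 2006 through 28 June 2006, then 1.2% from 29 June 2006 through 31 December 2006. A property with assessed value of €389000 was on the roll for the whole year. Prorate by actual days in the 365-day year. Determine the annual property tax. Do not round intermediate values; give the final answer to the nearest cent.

€9532.63

1 January – 28 June 2006: 179 days at 3.75% → €389000 × 3.75% × 179/365 = €7153.8699
29 June – 31 December 2006: 186 days at 1.2% → €389000 × 1.2% × 186/365 = €2378.7616
Total = €9532.6315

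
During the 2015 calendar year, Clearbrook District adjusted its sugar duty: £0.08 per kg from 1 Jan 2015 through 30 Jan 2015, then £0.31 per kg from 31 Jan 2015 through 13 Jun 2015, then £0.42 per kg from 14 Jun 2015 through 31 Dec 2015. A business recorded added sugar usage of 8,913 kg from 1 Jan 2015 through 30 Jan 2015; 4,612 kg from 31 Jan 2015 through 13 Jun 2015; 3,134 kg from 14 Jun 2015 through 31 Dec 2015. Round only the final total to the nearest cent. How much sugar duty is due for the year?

£3,459.04

1 Jan – 30 Jan 2015: 8,913 kg at £0.08/kg → £713.04
31 Jan – 13 Jun 2015: 4,612 kg at £0.31/kg → £1,429.72
14 Jun – 31 Dec 2015: 3,134 kg at £0.42/kg → £1,316.28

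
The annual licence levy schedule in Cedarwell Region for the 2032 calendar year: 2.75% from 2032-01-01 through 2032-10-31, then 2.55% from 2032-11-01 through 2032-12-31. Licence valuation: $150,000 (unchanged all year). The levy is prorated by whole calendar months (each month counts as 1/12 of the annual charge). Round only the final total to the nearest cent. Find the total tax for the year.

$4,075.00

2032-01-01 to 2032-10-31: 10 months at 2.75% → $150,000 × 2.75% × 10/12 = $3,437.5000
2032-11-01 to 2032-12-31: 2 months at 2.55% → $150,000 × 2.55% × 2/12 = $637.5000
Total = $4,075.0000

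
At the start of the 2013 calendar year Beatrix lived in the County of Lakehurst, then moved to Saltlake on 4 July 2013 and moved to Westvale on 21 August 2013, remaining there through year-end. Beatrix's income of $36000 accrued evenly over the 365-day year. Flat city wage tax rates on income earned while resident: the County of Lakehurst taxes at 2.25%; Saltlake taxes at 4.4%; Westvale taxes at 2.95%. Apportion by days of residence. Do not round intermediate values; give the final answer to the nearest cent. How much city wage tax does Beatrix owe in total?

The County of Lakehurst, 1 January – 3 July 2013: 184 days → $36000 × 2.25% × 184/365 = $408.3288
Saltlake, 4 July – 20 August 2013: 48 days → $36000 × 4.4% × 48/365 = $208.3068
Westvale, 21 August – 31 December 2013: 133 days → $36000 × 2.95% × 133/365 = $386.9753
Total = $1003.6110

$1003.61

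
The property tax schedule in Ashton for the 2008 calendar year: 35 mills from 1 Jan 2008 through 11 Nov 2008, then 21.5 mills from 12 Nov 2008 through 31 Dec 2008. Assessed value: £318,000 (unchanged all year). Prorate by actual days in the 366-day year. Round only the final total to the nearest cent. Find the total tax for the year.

£10,543.52

1 Jan – 11 Nov 2008: 316 days at 35 mills → £318,000 × 3.5% × 316/366 = £9,609.5082
12 Nov – 31 Dec 2008: 50 days at 21.5 mills → £318,000 × 2.15% × 50/366 = £934.0164
Total = £10,543.5246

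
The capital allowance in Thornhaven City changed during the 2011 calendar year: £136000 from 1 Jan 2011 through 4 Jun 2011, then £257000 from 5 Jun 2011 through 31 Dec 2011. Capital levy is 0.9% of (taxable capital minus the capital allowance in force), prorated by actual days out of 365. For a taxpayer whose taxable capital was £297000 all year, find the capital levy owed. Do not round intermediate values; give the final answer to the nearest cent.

1 Jan – 4 Jun 2011: 155 days, exemption £136000 → (£297000 − £136000) × 0.9% × 155/365 = £615.3288
5 Jun – 31 Dec 2011: 210 days, exemption £257000 → (£297000 − £257000) × 0.9% × 210/365 = £207.1233
Total = £822.4521

£822.45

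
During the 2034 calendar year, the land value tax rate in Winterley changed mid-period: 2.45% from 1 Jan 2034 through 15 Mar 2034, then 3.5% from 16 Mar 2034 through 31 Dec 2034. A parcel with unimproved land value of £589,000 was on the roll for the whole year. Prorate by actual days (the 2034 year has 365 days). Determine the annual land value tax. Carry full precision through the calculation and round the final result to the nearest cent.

£19,361.16

1 Jan – 15 Mar 2034: 74 days at 2.45% → £589,000 × 2.45% × 74/365 = £2,925.6356
16 Mar – 31 Dec 2034: 291 days at 3.5% → £589,000 × 3.5% × 291/365 = £16,435.5205
Total = £19,361.1562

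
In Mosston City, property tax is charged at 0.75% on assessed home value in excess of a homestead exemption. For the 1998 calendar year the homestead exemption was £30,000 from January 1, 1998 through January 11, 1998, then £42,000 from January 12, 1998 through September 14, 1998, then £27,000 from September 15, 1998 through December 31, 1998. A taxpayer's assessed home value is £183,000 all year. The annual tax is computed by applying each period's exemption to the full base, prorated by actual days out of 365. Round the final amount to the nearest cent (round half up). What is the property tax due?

January 1 – January 11, 1998: 11 days, exemption £30,000 → (£183,000 − £30,000) × 0.75% × 11/365 = £34.5822
January 12 – September 14, 1998: 246 days, exemption £42,000 → (£183,000 − £42,000) × 0.75% × 246/365 = £712.7260
September 15 – December 31, 1998: 108 days, exemption £27,000 → (£183,000 − £27,000) × 0.75% × 108/365 = £346.1918
Total = £1,093.5000

£1,093.50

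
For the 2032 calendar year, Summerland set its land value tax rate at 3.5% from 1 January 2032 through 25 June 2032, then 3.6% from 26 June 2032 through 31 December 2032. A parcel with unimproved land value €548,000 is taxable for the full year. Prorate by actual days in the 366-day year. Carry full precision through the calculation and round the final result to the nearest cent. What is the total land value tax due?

1 January – 25 June 2032: 177 days at 3.5% → €548,000 × 3.5% × 177/366 = €9,275.5738
26 June – 31 December 2032: 189 days at 3.6% → €548,000 × 3.6% × 189/366 = €10,187.4098
Total = €19,462.9836

€19,462.98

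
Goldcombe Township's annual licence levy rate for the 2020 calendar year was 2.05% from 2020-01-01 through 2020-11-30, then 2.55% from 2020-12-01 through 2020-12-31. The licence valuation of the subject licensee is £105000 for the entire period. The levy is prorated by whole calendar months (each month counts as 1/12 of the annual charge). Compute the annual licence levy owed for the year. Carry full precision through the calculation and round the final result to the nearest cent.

£2196.25

2020-01-01 to 2020-11-30: 11 months at 2.05% → £105000 × 2.05% × 11/12 = £1973.1250
2020-12-01 to 2020-12-31: 1 month at 2.55% → £105000 × 2.55% × 1/12 = £223.1250
Total = £2196.2500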